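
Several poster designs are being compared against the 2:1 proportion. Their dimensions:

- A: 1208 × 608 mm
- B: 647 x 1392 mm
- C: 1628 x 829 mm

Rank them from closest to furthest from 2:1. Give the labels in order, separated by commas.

A, C, B

A: 1208/608 ≈ 1.987 → |1.987 − 2.000| = 0.013
B: 1392/647 ≈ 2.151 → |2.151 − 2.000| = 0.151
C: 1628/829 ≈ 1.964 → |1.964 − 2.000| = 0.036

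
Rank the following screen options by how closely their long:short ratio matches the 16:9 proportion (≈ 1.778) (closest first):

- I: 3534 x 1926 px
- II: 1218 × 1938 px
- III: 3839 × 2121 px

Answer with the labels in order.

III, I, II

Ratios: I = 3534 / 1926 ≈ 1.835; II = 1938 / 1218 ≈ 1.591; III = 3839 / 2121 ≈ 1.810.
|Δ from 1.778|: I 0.057; II 0.187; III 0.032.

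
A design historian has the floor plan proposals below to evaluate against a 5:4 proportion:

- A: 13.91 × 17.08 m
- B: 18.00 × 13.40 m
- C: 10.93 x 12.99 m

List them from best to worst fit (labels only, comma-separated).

A, C, B

Ratios: A = 17.08 / 13.91 ≈ 1.228; B = 18.00 / 13.40 ≈ 1.343; C = 12.99 / 10.93 ≈ 1.188.
|Δ from 1.250|: A 0.022; B 0.093; C 0.062.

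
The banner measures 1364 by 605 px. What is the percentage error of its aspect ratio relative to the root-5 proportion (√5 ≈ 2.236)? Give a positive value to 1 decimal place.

0.8%

Ratio = 1364 / 605 ≈ 2.2545.
Ideal root-5 ≈ 2.2361. |2.2545 − 2.2361| / 2.2361 ≈ 0.82% → 0.8%.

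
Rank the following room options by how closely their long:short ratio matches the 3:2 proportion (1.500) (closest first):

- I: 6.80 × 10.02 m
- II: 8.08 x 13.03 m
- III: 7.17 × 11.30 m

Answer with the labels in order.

I: 10.02/6.80 ≈ 1.474 → |1.474 − 1.500| = 0.026
II: 13.03/8.08 ≈ 1.613 → |1.613 − 1.500| = 0.113
III: 11.30/7.17 ≈ 1.576 → |1.576 − 1.500| = 0.076

I, III, II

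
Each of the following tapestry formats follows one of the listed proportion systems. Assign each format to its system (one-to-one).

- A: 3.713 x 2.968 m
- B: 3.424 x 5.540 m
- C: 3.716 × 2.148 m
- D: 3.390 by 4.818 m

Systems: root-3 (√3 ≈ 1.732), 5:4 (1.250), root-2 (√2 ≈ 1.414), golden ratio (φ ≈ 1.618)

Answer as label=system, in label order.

A=5:4, B=golden ratio, C=root-3, D=root-2

Ratios: A ≈ 1.251; B ≈ 1.618; C ≈ 1.730; D ≈ 1.421.
Targets: root-3 ≈ 1.732; 5:4 ≈ 1.250; root-2 ≈ 1.414; golden ratio ≈ 1.618.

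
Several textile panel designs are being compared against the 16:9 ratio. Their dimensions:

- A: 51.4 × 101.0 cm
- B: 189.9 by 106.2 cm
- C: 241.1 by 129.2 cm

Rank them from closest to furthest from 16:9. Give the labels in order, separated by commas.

A: 101.0/51.4 ≈ 1.965 → |1.965 − 1.778| = 0.187
B: 189.9/106.2 ≈ 1.788 → |1.788 − 1.778| = 0.010
C: 241.1/129.2 ≈ 1.866 → |1.866 − 1.778| = 0.088

B, C, A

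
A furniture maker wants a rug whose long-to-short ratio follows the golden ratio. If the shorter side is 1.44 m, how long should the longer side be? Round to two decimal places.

golden ratio ≈ 1.61803.
Longer side = 1.44 × 1.61803 ≈ 2.3300 → 2.33 m.

2.33 m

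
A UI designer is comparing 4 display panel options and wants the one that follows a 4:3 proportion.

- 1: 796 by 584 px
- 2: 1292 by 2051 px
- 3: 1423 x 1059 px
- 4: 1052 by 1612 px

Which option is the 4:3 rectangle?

Target 4:3 ≈ 1.333.
1: 1.363 (Δ0.030)  2: 1.587 (Δ0.254)  3: 1.344 (Δ0.011)  4: 1.532 (Δ0.199)

3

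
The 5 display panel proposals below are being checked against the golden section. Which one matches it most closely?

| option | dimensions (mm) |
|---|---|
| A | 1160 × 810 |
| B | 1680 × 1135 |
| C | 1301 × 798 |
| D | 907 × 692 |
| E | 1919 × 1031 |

C

Target golden ratio ≈ 1.618.
A: 1.432 (Δ0.186)  B: 1.480 (Δ0.138)  C: 1.630 (Δ0.012)  D: 1.311 (Δ0.307)  E: 1.861 (Δ0.243)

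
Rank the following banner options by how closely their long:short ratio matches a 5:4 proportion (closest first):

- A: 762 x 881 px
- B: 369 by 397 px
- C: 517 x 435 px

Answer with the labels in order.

C, A, B

A: 881/762 ≈ 1.156 → |1.156 − 1.250| = 0.094
B: 397/369 ≈ 1.076 → |1.076 − 1.250| = 0.174
C: 517/435 ≈ 1.189 → |1.189 − 1.250| = 0.061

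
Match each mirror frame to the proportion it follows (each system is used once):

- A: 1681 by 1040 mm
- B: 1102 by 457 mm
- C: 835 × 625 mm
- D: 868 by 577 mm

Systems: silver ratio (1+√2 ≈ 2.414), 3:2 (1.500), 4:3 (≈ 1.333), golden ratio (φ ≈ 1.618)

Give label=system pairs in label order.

A=golden ratio, B=silver ratio, C=4:3, D=3:2

A = 1681/1040 ≈ 1.616 → golden ratio (1.618)
B = 1102/457 ≈ 2.411 → silver ratio (2.414)
C = 835/625 ≈ 1.336 → 4:3 (1.333)
D = 868/577 ≈ 1.504 → 3:2 (1.500)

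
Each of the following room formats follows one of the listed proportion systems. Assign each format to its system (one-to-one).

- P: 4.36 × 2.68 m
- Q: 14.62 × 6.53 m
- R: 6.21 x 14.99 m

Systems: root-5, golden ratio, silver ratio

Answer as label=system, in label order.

P=golden ratio, Q=root-5, R=silver ratio

P = 4.36/2.68 ≈ 1.627 → golden ratio (1.618)
Q = 14.62/6.53 ≈ 2.239 → root-5 (2.236)
R = 14.99/6.21 ≈ 2.414 → silver ratio (2.414)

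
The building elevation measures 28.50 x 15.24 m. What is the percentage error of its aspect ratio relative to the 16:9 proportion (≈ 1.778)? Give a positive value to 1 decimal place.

Ratio = 28.50 / 15.24 ≈ 1.8701.
Ideal 16:9 ≈ 1.7778. |1.8701 − 1.7778| / 1.7778 ≈ 5.19% → 5.2%.

5.2%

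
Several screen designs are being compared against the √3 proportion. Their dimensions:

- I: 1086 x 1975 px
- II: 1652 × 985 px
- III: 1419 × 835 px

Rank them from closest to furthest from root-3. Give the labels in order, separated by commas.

III, II, I

I: 1975/1086 ≈ 1.819 → |1.819 − 1.732| = 0.087
II: 1652/985 ≈ 1.677 → |1.677 − 1.732| = 0.055
III: 1419/835 ≈ 1.699 → |1.699 − 1.732| = 0.033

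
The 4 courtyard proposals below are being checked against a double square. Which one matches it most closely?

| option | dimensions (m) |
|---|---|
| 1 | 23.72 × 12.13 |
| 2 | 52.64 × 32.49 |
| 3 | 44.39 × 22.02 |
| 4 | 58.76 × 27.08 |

3

Target 2:1 ≈ 2.000.
1: 1.955 (Δ0.045)  2: 1.620 (Δ0.380)  3: 2.016 (Δ0.016)  4: 2.170 (Δ0.170)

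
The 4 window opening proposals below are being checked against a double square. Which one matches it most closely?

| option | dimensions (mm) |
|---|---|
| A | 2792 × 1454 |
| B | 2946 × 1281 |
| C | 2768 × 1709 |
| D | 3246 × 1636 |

D

Ratios (long/short): A ≈ 1.920; B ≈ 2.300; C ≈ 1.620; D ≈ 1.984.
2:1 ≈ 2.000; option D is nearest (Δ 0.016).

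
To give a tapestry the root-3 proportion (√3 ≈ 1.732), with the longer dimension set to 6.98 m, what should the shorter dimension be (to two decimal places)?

root-3 ≈ 1.73205.
Shorter side = 6.98 ÷ 1.73205 ≈ 4.0299 → 4.03 m.

4.03 m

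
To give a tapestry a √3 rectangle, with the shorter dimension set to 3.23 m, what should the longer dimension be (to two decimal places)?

5.59 m

root-3 ≈ 1.73205.
Longer side = 3.23 × 1.73205 ≈ 5.5945 → 5.59 m.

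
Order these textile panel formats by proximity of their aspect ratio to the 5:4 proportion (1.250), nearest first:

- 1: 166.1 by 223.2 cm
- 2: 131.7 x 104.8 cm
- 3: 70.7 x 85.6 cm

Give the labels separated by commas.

2, 3, 1

Ratios: 1 = 223.2 / 166.1 ≈ 1.344; 2 = 131.7 / 104.8 ≈ 1.257; 3 = 85.6 / 70.7 ≈ 1.211.
|Δ from 1.250|: 1 0.094; 2 0.007; 3 0.039.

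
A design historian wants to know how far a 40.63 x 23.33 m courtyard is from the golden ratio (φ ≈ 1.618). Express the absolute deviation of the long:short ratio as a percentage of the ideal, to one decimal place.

Ratio = 40.63 / 23.33 ≈ 1.7415.
Ideal golden ratio ≈ 1.6180. |1.7415 − 1.6180| / 1.6180 ≈ 7.63% → 7.6%.

7.6%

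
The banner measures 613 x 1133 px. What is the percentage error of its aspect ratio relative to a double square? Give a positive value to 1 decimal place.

7.6%

Ratio = 1133 / 613 ≈ 1.8483.
Ideal 2:1 = 2.0000. |1.8483 − 2.0000| / 2.0000 ≈ 7.58% → 7.6%.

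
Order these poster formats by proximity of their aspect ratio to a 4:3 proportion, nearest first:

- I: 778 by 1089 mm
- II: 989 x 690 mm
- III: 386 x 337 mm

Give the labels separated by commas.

I, II, III

I: 1089/778 ≈ 1.400 → |1.400 − 1.333| = 0.067
II: 989/690 ≈ 1.433 → |1.433 − 1.333| = 0.100
III: 386/337 ≈ 1.145 → |1.145 − 1.333| = 0.188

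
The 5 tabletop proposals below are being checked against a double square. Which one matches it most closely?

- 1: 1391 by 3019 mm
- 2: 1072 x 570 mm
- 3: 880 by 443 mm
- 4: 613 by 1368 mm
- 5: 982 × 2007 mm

Target 2:1 ≈ 2.000.
1: 2.170 (Δ0.170)  2: 1.881 (Δ0.119)  3: 1.986 (Δ0.014)  4: 2.232 (Δ0.232)  5: 2.044 (Δ0.044)

3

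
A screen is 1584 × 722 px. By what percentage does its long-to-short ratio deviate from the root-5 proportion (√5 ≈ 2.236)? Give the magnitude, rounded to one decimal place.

1.9%

Ratio = 1584 / 722 ≈ 2.1939.
Ideal root-5 ≈ 2.2361. |2.1939 − 2.2361| / 2.2361 ≈ 1.89% → 1.9%.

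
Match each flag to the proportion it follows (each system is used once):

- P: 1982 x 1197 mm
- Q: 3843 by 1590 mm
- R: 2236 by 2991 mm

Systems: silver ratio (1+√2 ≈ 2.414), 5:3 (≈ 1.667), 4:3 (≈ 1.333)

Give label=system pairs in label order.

Ratios: P ≈ 1.656; Q ≈ 2.417; R ≈ 1.338.
Targets: silver ratio ≈ 2.414; 5:3 ≈ 1.667; 4:3 ≈ 1.333.

P=5:3, Q=silver ratio, R=4:3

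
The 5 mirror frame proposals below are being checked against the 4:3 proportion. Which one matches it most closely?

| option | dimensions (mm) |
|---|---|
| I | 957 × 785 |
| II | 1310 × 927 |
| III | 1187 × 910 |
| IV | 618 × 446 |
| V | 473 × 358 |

V

Ratios (long/short): I ≈ 1.219; II ≈ 1.413; III ≈ 1.304; IV ≈ 1.386; V ≈ 1.321.
4:3 ≈ 1.333; option V is nearest (Δ 0.012).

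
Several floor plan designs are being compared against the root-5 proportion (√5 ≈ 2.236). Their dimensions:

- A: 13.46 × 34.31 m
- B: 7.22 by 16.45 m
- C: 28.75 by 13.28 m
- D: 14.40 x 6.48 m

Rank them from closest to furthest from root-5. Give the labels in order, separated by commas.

Ratios: A = 34.31 / 13.46 ≈ 2.549; B = 16.45 / 7.22 ≈ 2.278; C = 28.75 / 13.28 ≈ 2.165; D = 14.40 / 6.48 ≈ 2.222.
|Δ from 2.236|: A 0.313; B 0.042; C 0.071; D 0.014.

D, B, C, A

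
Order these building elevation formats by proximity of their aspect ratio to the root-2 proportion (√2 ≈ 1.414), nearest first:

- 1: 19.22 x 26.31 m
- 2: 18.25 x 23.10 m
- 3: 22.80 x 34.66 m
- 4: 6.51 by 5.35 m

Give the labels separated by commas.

1, 3, 2, 4

1: 26.31/19.22 ≈ 1.369 → |1.369 − 1.414| = 0.045
2: 23.10/18.25 ≈ 1.266 → |1.266 − 1.414| = 0.148
3: 34.66/22.80 ≈ 1.520 → |1.520 − 1.414| = 0.106
4: 6.51/5.35 ≈ 1.217 → |1.217 − 1.414| = 0.197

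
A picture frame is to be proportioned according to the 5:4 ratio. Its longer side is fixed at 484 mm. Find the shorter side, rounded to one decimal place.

5:4 = 1.25000.
Shorter side = 484 ÷ 1.25000 ≈ 387.200 → 387.2 mm.

387.2 mm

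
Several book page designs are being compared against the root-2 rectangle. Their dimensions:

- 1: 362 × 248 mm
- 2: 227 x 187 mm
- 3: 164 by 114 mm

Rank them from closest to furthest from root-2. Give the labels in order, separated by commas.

1: 362/248 ≈ 1.460 → |1.460 − 1.414| = 0.046
2: 227/187 ≈ 1.214 → |1.214 − 1.414| = 0.200
3: 164/114 ≈ 1.439 → |1.439 − 1.414| = 0.025

3, 1, 2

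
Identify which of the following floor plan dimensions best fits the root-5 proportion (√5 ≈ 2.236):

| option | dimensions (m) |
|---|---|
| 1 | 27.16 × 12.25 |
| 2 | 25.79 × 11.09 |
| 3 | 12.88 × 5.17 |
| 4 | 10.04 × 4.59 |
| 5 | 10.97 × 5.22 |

Ratios (long/short): 1 ≈ 2.217; 2 ≈ 2.326; 3 ≈ 2.491; 4 ≈ 2.187; 5 ≈ 2.102.
root-5 ≈ 2.236; option 1 is nearest (Δ 0.019).

1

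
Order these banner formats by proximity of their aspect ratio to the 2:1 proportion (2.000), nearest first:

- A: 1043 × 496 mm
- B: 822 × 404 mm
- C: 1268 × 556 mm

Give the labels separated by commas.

B, A, C

Ratios: A = 1043 / 496 ≈ 2.103; B = 822 / 404 ≈ 2.035; C = 1268 / 556 ≈ 2.281.
|Δ from 2.000|: A 0.103; B 0.035; C 0.281.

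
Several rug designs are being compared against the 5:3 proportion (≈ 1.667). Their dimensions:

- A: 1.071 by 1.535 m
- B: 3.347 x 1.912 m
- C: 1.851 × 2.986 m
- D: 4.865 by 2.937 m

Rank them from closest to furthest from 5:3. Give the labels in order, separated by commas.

Ratios: A = 1.535 / 1.071 ≈ 1.433; B = 3.347 / 1.912 ≈ 1.751; C = 2.986 / 1.851 ≈ 1.613; D = 4.865 / 2.937 ≈ 1.656.
|Δ from 1.667|: A 0.234; B 0.084; C 0.054; D 0.011.

D, C, B, A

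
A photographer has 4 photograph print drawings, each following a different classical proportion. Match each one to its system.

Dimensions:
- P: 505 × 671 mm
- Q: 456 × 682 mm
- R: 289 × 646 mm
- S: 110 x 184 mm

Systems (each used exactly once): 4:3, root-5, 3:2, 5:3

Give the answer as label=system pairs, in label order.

P = 671/505 ≈ 1.329 → 4:3 (1.333)
Q = 682/456 ≈ 1.496 → 3:2 (1.500)
R = 646/289 ≈ 2.235 → root-5 (2.236)
S = 184/110 ≈ 1.673 → 5:3 (1.667)

P=4:3, Q=3:2, R=root-5, S=5:3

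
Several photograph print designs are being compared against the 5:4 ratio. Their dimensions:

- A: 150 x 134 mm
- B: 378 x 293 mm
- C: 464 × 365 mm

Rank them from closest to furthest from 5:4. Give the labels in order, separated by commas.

C, B, A

Ratios: A = 150 / 134 ≈ 1.119; B = 378 / 293 ≈ 1.290; C = 464 / 365 ≈ 1.271.
|Δ from 1.250|: A 0.131; B 0.040; C 0.021.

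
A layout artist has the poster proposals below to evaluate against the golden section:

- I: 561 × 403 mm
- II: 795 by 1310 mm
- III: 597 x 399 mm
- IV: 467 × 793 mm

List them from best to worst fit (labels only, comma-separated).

Ratios: I = 561 / 403 ≈ 1.392; II = 1310 / 795 ≈ 1.648; III = 597 / 399 ≈ 1.496; IV = 793 / 467 ≈ 1.698.
|Δ from 1.618|: I 0.226; II 0.030; III 0.122; IV 0.080.

II, IV, III, I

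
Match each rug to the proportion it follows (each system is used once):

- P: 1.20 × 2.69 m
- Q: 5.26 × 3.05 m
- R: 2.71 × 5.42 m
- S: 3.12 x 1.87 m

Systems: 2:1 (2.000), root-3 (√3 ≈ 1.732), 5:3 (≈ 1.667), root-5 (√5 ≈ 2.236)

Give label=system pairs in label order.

P = 2.69/1.20 ≈ 2.242 → root-5 (2.236)
Q = 5.26/3.05 ≈ 1.725 → root-3 (1.732)
R = 5.42/2.71 ≈ 2.000 → 2:1 (2.000)
S = 3.12/1.87 ≈ 1.668 → 5:3 (1.667)

P=root-5, Q=root-3, R=2:1, S=5:3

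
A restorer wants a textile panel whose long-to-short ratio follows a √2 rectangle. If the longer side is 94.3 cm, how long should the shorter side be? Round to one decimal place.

66.7 cm

root-2 ≈ 1.41421.
Shorter side = 94.3 ÷ 1.41421 ≈ 66.680 → 66.7 cm.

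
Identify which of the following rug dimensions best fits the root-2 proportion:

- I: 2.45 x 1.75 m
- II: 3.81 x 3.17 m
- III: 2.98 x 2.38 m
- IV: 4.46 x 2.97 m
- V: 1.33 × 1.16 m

Ratios (long/short): I ≈ 1.400; II ≈ 1.202; III ≈ 1.252; IV ≈ 1.502; V ≈ 1.147.
root-2 ≈ 1.414; option I is nearest (Δ 0.014).

I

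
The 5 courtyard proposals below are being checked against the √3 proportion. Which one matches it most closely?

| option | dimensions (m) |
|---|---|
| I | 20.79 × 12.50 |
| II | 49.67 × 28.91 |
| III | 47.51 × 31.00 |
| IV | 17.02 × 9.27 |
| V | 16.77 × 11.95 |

II

Ratios (long/short): I ≈ 1.663; II ≈ 1.718; III ≈ 1.533; IV ≈ 1.836; V ≈ 1.403.
root-3 ≈ 1.732; option II is nearest (Δ 0.014).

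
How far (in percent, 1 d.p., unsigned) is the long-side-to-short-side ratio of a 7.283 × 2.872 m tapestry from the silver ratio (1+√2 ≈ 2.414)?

Ratio = 7.283 / 2.872 ≈ 2.5359.
Ideal silver ratio ≈ 2.4142. |2.5359 − 2.4142| / 2.4142 ≈ 5.04% → 5.0%.

5.0%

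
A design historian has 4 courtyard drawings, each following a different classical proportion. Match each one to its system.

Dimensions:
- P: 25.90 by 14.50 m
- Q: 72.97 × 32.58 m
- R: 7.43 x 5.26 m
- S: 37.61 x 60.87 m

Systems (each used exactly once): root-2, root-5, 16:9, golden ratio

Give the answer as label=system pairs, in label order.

Ratios: P ≈ 1.786; Q ≈ 2.240; R ≈ 1.413; S ≈ 1.618.
Targets: root-2 ≈ 1.414; root-5 ≈ 2.236; 16:9 ≈ 1.778; golden ratio ≈ 1.618.

P=16:9, Q=root-5, R=root-2, S=golden ratio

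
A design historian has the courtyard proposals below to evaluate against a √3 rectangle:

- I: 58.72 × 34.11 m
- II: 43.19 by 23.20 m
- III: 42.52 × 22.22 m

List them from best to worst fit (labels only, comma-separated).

I, II, III

Ratios: I = 58.72 / 34.11 ≈ 1.721; II = 43.19 / 23.20 ≈ 1.862; III = 42.52 / 22.22 ≈ 1.914.
|Δ from 1.732|: I 0.011; II 0.130; III 0.182.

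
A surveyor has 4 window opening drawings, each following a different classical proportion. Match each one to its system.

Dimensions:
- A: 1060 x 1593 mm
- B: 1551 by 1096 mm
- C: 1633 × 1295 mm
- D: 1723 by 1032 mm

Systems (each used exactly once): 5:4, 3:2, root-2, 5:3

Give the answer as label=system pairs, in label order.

A=3:2, B=root-2, C=5:4, D=5:3

A = 1593/1060 ≈ 1.503 → 3:2 (1.500)
B = 1551/1096 ≈ 1.415 → root-2 (1.414)
C = 1633/1295 ≈ 1.261 → 5:4 (1.250)
D = 1723/1032 ≈ 1.670 → 5:3 (1.667)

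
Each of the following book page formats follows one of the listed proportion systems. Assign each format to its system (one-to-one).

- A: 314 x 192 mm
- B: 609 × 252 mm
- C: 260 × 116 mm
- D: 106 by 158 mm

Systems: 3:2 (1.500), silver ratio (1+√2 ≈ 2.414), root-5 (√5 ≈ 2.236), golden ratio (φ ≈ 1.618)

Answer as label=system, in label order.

A=golden ratio, B=silver ratio, C=root-5, D=3:2

Ratios: A ≈ 1.635; B ≈ 2.417; C ≈ 2.241; D ≈ 1.491.
Targets: 3:2 ≈ 1.500; silver ratio ≈ 2.414; root-5 ≈ 2.236; golden ratio ≈ 1.618.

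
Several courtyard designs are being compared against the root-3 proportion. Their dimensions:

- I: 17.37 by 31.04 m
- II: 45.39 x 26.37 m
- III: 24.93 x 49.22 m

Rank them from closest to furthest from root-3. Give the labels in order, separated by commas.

I: 31.04/17.37 ≈ 1.787 → |1.787 − 1.732| = 0.055
II: 45.39/26.37 ≈ 1.721 → |1.721 − 1.732| = 0.011
III: 49.22/24.93 ≈ 1.974 → |1.974 − 1.732| = 0.242

II, I, III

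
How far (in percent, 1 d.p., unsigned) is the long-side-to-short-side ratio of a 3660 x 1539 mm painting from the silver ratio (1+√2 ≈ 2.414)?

Ratio = 3660 / 1539 ≈ 2.3782.
Ideal silver ratio ≈ 2.4142. |2.3782 − 2.4142| / 2.4142 ≈ 1.49% → 1.5%.

1.5%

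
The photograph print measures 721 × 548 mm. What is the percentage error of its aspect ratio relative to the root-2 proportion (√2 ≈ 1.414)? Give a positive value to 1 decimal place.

7.0%

Ratio = 721 / 548 ≈ 1.3157.
Ideal root-2 ≈ 1.4142. |1.3157 − 1.4142| / 1.4142 ≈ 6.97% → 7.0%.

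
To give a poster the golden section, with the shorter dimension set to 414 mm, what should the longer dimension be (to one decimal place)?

669.9 mm

golden ratio ≈ 1.61803.
Longer side = 414 × 1.61803 ≈ 669.864 → 669.9 mm.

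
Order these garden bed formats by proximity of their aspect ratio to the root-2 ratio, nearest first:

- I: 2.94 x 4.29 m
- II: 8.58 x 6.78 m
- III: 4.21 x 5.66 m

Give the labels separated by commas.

Ratios: I = 4.29 / 2.94 ≈ 1.459; II = 8.58 / 6.78 ≈ 1.265; III = 5.66 / 4.21 ≈ 1.344.
|Δ from 1.414|: I 0.045; II 0.149; III 0.070.

I, III, II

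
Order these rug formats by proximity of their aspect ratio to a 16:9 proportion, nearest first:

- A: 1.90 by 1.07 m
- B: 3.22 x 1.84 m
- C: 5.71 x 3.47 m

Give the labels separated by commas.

A, B, C

A: 1.90/1.07 ≈ 1.776 → |1.776 − 1.778| = 0.002
B: 3.22/1.84 ≈ 1.750 → |1.750 − 1.778| = 0.028
C: 5.71/3.47 ≈ 1.646 → |1.646 − 1.778| = 0.132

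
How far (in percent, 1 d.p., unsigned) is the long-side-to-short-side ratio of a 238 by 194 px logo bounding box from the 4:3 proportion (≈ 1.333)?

8.0%

Ratio = 238 / 194 ≈ 1.2268.
Ideal 4:3 ≈ 1.3333. |1.2268 − 1.3333| / 1.3333 ≈ 7.99% → 8.0%.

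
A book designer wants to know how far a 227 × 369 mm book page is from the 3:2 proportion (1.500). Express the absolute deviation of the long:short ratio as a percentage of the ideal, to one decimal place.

Ratio = 369 / 227 ≈ 1.6256.
Ideal 3:2 = 1.5000. |1.6256 − 1.5000| / 1.5000 ≈ 8.37% → 8.4%.

8.4%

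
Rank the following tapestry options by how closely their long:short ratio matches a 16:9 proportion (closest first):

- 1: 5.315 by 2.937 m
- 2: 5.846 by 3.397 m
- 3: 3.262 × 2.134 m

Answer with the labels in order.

1, 2, 3

Ratios: 1 = 5.315 / 2.937 ≈ 1.810; 2 = 5.846 / 3.397 ≈ 1.721; 3 = 3.262 / 2.134 ≈ 1.529.
|Δ from 1.778|: 1 0.032; 2 0.057; 3 0.249.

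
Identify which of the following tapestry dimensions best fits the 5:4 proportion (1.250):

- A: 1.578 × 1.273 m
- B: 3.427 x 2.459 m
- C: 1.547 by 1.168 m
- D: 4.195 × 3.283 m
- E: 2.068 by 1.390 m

A

Ratios (long/short): A ≈ 1.240; B ≈ 1.394; C ≈ 1.324; D ≈ 1.278; E ≈ 1.488.
5:4 ≈ 1.250; option A is nearest (Δ 0.010).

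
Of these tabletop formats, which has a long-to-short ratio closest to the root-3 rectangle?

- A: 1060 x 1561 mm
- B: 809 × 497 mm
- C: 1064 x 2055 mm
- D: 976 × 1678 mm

Target root-3 ≈ 1.732.
A: 1.473 (Δ0.259)  B: 1.628 (Δ0.104)  C: 1.931 (Δ0.199)  D: 1.719 (Δ0.013)

D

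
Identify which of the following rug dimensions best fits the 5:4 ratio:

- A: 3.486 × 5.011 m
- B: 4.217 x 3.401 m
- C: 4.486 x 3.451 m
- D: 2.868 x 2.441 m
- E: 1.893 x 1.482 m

B

Ratios (long/short): A ≈ 1.437; B ≈ 1.240; C ≈ 1.300; D ≈ 1.175; E ≈ 1.277.
5:4 ≈ 1.250; option B is nearest (Δ 0.010).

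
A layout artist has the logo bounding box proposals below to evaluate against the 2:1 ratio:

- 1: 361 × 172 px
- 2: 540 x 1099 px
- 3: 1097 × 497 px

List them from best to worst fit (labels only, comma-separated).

2, 1, 3

Ratios: 1 = 361 / 172 ≈ 2.099; 2 = 1099 / 540 ≈ 2.035; 3 = 1097 / 497 ≈ 2.207.
|Δ from 2.000|: 1 0.099; 2 0.035; 3 0.207.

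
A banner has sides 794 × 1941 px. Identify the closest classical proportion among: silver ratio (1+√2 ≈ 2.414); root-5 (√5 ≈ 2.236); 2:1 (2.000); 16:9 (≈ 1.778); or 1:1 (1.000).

Ratio = 1941 / 794 ≈ 2.445.
Distances: silver ratio 2.414 (Δ 0.031); root-5 2.236 (Δ 0.209); 2:1 2.000 (Δ 0.445); 16:9 1.778 (Δ 0.667); 1:1 1.000 (Δ 1.445).

silver ratio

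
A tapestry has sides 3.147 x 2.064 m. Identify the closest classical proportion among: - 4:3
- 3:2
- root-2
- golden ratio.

3.147/2.064 ≈ 1.525. Nearest candidates are 3:2 (1.500, off by 0.025) and golden ratio (1.618, off by 0.093).

3:2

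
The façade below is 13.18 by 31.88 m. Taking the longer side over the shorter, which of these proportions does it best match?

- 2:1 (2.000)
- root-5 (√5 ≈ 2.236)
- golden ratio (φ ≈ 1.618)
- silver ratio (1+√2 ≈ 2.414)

Ratio = 31.88 / 13.18 ≈ 2.419.
Distances: 2:1 2.000 (Δ 0.419); root-5 2.236 (Δ 0.183); golden ratio 1.618 (Δ 0.801); silver ratio 2.414 (Δ 0.005).

silver ratio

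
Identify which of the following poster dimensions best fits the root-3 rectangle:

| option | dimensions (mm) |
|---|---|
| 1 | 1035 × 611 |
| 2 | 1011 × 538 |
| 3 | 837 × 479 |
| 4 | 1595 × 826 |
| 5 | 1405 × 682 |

3

Target root-3 ≈ 1.732.
1: 1.694 (Δ0.038)  2: 1.879 (Δ0.147)  3: 1.747 (Δ0.015)  4: 1.931 (Δ0.199)  5: 2.060 (Δ0.328)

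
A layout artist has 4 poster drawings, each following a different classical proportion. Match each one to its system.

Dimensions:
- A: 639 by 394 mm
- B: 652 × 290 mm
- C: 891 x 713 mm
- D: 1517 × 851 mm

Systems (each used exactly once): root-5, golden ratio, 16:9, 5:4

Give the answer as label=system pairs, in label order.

A=golden ratio, B=root-5, C=5:4, D=16:9

Ratios: A ≈ 1.622; B ≈ 2.248; C ≈ 1.250; D ≈ 1.783.
Targets: root-5 ≈ 2.236; golden ratio ≈ 1.618; 16:9 ≈ 1.778; 5:4 ≈ 1.250.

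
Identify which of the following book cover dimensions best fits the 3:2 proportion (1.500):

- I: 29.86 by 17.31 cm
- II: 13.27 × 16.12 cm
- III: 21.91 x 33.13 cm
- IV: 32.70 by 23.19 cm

Target 3:2 ≈ 1.500.
I: 1.725 (Δ0.225)  II: 1.215 (Δ0.285)  III: 1.512 (Δ0.012)  IV: 1.410 (Δ0.090)

III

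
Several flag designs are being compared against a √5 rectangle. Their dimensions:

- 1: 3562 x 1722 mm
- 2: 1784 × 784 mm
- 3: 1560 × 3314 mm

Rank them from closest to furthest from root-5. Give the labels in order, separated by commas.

Ratios: 1 = 3562 / 1722 ≈ 2.069; 2 = 1784 / 784 ≈ 2.276; 3 = 3314 / 1560 ≈ 2.124.
|Δ from 2.236|: 1 0.167; 2 0.040; 3 0.112.

2, 3, 1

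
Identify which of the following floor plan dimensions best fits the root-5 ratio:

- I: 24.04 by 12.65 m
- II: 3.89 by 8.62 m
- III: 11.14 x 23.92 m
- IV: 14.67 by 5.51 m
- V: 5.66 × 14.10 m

Target root-5 ≈ 2.236.
I: 1.900 (Δ0.336)  II: 2.216 (Δ0.020)  III: 2.147 (Δ0.089)  IV: 2.662 (Δ0.426)  V: 2.491 (Δ0.255)

II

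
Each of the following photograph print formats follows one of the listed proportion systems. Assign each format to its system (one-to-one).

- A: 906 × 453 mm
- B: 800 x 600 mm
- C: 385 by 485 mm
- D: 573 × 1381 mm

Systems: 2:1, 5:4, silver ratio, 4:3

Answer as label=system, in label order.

A=2:1, B=4:3, C=5:4, D=silver ratio

A = 906/453 ≈ 2.000 → 2:1 (2.000)
B = 800/600 ≈ 1.333 → 4:3 (1.333)
C = 485/385 ≈ 1.260 → 5:4 (1.250)
D = 1381/573 ≈ 2.410 → silver ratio (2.414)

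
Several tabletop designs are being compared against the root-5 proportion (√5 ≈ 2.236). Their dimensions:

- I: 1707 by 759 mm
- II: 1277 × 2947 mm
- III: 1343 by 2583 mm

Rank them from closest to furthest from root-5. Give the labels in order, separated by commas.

I, II, III

Ratios: I = 1707 / 759 ≈ 2.249; II = 2947 / 1277 ≈ 2.308; III = 2583 / 1343 ≈ 1.923.
|Δ from 2.236|: I 0.013; II 0.072; III 0.313.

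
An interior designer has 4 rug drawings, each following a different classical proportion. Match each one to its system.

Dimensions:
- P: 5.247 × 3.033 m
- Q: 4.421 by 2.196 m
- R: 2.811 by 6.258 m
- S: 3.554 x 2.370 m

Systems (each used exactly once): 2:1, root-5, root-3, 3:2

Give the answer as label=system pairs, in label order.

Ratios: P ≈ 1.730; Q ≈ 2.013; R ≈ 2.226; S ≈ 1.500.
Targets: 2:1 ≈ 2.000; root-5 ≈ 2.236; root-3 ≈ 1.732; 3:2 ≈ 1.500.

P=root-3, Q=2:1, R=root-5, S=3:2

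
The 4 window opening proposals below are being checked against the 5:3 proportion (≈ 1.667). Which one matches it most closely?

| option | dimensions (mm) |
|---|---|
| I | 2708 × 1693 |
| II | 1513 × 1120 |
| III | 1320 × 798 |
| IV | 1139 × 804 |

III

Target 5:3 ≈ 1.667.
I: 1.600 (Δ0.067)  II: 1.351 (Δ0.316)  III: 1.654 (Δ0.013)  IV: 1.417 (Δ0.250)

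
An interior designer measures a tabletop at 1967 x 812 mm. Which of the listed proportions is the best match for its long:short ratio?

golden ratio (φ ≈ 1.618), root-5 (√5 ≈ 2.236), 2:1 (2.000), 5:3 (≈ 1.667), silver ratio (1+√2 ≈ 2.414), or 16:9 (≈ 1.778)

silver ratio

1967/812 ≈ 2.422. Nearest candidates are silver ratio (2.414, off by 0.008) and root-5 (2.236, off by 0.186).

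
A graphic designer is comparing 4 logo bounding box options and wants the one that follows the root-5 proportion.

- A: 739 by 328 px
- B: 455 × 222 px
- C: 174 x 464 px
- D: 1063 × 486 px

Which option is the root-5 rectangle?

A

Target root-5 ≈ 2.236.
A: 2.253 (Δ0.017)  B: 2.050 (Δ0.186)  C: 2.667 (Δ0.431)  D: 2.187 (Δ0.049)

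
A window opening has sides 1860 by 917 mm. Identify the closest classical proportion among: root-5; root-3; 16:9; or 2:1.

Ratio = 1860 / 917 ≈ 2.028.
Distances: root-5 2.236 (Δ 0.208); root-3 1.732 (Δ 0.296); 16:9 1.778 (Δ 0.250); 2:1 2.000 (Δ 0.028).

2:1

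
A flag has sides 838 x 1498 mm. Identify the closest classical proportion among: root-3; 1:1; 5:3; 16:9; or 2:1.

16:9

Ratio = 1498 / 838 ≈ 1.788.
Distances: root-3 1.732 (Δ 0.056); 1:1 1.000 (Δ 0.788); 5:3 1.667 (Δ 0.121); 16:9 1.778 (Δ 0.010); 2:1 2.000 (Δ 0.212).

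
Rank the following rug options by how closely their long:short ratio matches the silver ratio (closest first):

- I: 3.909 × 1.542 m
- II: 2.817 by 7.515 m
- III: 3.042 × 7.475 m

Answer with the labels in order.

Ratios: I = 3.909 / 1.542 ≈ 2.535; II = 7.515 / 2.817 ≈ 2.668; III = 7.475 / 3.042 ≈ 2.457.
|Δ from 2.414|: I 0.121; II 0.254; III 0.043.

III, I, II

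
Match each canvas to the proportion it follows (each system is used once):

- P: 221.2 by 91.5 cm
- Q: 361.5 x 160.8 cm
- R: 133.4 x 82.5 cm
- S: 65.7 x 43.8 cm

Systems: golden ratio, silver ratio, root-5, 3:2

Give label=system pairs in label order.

Ratios: P ≈ 2.417; Q ≈ 2.248; R ≈ 1.617; S ≈ 1.500.
Targets: golden ratio ≈ 1.618; silver ratio ≈ 2.414; root-5 ≈ 2.236; 3:2 ≈ 1.500.

P=silver ratio, Q=root-5, R=golden ratio, S=3:2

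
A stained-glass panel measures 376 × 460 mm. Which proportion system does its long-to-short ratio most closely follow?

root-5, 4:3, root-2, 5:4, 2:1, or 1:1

5:4

Ratio = 460 / 376 ≈ 1.223.
Distances: root-5 2.236 (Δ 1.013); 4:3 1.333 (Δ 0.110); root-2 1.414 (Δ 0.191); 5:4 1.250 (Δ 0.027); 2:1 2.000 (Δ 0.777); 1:1 1.000 (Δ 0.223).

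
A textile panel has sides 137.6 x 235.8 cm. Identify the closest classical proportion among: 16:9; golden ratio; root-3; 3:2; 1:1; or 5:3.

235.8/137.6 ≈ 1.714. Nearest candidates are root-3 (1.732, off by 0.018) and 5:3 (1.667, off by 0.047).

root-3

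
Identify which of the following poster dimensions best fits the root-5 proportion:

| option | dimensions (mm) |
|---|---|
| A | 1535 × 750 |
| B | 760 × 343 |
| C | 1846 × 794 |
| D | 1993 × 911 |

B

Ratios (long/short): A ≈ 2.047; B ≈ 2.216; C ≈ 2.325; D ≈ 2.188.
root-5 ≈ 2.236; option B is nearest (Δ 0.020).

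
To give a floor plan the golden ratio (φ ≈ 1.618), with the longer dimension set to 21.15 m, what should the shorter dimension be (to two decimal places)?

golden ratio ≈ 1.61803.
Shorter side = 21.15 ÷ 1.61803 ≈ 13.0715 → 13.07 m.

13.07 m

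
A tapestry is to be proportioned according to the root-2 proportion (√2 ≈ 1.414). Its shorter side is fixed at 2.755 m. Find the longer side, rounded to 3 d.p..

3.896 m

root-2 ≈ 1.41421.
Longer side = 2.755 × 1.41421 ≈ 3.89615 → 3.896 m.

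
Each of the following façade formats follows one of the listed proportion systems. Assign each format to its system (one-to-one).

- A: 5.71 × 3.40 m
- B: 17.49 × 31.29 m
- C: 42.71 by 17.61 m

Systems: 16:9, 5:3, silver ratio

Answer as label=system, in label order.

A=5:3, B=16:9, C=silver ratio

Ratios: A ≈ 1.679; B ≈ 1.789; C ≈ 2.425.
Targets: 16:9 ≈ 1.778; 5:3 ≈ 1.667; silver ratio ≈ 2.414.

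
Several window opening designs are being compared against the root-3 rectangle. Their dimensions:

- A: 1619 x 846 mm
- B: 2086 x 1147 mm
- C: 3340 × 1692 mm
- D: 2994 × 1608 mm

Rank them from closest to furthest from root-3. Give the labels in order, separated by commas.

B, D, A, C

Ratios: A = 1619 / 846 ≈ 1.914; B = 2086 / 1147 ≈ 1.819; C = 3340 / 1692 ≈ 1.974; D = 2994 / 1608 ≈ 1.862.
|Δ from 1.732|: A 0.182; B 0.087; C 0.242; D 0.130.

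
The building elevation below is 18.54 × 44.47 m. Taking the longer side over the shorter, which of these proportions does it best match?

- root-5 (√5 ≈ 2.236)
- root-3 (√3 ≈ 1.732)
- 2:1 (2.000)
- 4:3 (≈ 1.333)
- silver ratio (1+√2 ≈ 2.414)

silver ratio

44.47/18.54 ≈ 2.399. Nearest candidates are silver ratio (2.414, off by 0.015) and root-5 (2.236, off by 0.163).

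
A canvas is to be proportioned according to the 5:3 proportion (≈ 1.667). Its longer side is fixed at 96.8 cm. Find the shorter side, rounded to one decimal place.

5:3 ≈ 1.66667.
Shorter side = 96.8 ÷ 1.66667 ≈ 58.080 → 58.1 cm.

58.1 cm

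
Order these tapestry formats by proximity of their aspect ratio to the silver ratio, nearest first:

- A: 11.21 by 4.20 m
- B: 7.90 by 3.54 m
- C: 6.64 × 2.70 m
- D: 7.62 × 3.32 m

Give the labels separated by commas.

Ratios: A = 11.21 / 4.20 ≈ 2.669; B = 7.90 / 3.54 ≈ 2.232; C = 6.64 / 2.70 ≈ 2.459; D = 7.62 / 3.32 ≈ 2.295.
|Δ from 2.414|: A 0.255; B 0.182; C 0.045; D 0.119.

C, D, B, A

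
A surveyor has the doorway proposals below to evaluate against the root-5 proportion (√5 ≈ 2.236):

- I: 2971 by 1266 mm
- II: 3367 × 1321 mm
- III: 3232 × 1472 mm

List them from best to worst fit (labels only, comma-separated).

III, I, II

Ratios: I = 2971 / 1266 ≈ 2.347; II = 3367 / 1321 ≈ 2.549; III = 3232 / 1472 ≈ 2.196.
|Δ from 2.236|: I 0.111; II 0.313; III 0.040.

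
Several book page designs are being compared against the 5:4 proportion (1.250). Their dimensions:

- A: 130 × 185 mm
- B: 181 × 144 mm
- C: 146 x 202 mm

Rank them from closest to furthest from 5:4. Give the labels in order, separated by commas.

Ratios: A = 185 / 130 ≈ 1.423; B = 181 / 144 ≈ 1.257; C = 202 / 146 ≈ 1.384.
|Δ from 1.250|: A 0.173; B 0.007; C 0.134.

B, C, A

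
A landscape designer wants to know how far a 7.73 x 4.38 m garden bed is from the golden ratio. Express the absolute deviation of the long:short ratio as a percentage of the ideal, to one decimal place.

9.1%

Ratio = 7.73 / 4.38 ≈ 1.7648.
Ideal golden ratio ≈ 1.6180. |1.7648 − 1.6180| / 1.6180 ≈ 9.07% → 9.1%.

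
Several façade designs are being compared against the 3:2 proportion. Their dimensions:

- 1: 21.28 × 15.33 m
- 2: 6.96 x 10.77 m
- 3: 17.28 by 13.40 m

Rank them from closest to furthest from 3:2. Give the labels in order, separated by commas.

2, 1, 3

Ratios: 1 = 21.28 / 15.33 ≈ 1.388; 2 = 10.77 / 6.96 ≈ 1.547; 3 = 17.28 / 13.40 ≈ 1.290.
|Δ from 1.500|: 1 0.112; 2 0.047; 3 0.210.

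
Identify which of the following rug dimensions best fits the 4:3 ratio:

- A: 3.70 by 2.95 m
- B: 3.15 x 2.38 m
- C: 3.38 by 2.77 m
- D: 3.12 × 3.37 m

Ratios (long/short): A ≈ 1.254; B ≈ 1.324; C ≈ 1.220; D ≈ 1.080.
4:3 ≈ 1.333; option B is nearest (Δ 0.009).

B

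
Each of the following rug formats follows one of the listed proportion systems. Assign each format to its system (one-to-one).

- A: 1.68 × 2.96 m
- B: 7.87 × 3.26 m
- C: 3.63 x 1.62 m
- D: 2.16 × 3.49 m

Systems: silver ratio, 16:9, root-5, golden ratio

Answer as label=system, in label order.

A=16:9, B=silver ratio, C=root-5, D=golden ratio

Ratios: A ≈ 1.762; B ≈ 2.414; C ≈ 2.241; D ≈ 1.616.
Targets: silver ratio ≈ 2.414; 16:9 ≈ 1.778; root-5 ≈ 2.236; golden ratio ≈ 1.618.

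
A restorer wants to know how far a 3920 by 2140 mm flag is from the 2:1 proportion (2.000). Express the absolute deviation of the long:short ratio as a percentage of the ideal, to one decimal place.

Ratio = 3920 / 2140 ≈ 1.8318.
Ideal 2:1 = 2.0000. |1.8318 − 2.0000| / 2.0000 ≈ 8.41% → 8.4%.

8.4%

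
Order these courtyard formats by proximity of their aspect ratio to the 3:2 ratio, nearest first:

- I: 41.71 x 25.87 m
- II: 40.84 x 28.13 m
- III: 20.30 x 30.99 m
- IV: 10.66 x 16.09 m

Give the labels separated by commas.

IV, III, II, I

Ratios: I = 41.71 / 25.87 ≈ 1.612; II = 40.84 / 28.13 ≈ 1.452; III = 30.99 / 20.30 ≈ 1.527; IV = 16.09 / 10.66 ≈ 1.509.
|Δ from 1.500|: I 0.112; II 0.048; III 0.027; IV 0.009.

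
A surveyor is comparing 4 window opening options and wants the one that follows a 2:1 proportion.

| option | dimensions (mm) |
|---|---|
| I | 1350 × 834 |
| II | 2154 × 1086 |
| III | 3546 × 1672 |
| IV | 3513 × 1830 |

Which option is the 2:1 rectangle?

Ratios (long/short): I ≈ 1.619; II ≈ 1.983; III ≈ 2.121; IV ≈ 1.920.
2:1 ≈ 2.000; option II is nearest (Δ 0.017).

II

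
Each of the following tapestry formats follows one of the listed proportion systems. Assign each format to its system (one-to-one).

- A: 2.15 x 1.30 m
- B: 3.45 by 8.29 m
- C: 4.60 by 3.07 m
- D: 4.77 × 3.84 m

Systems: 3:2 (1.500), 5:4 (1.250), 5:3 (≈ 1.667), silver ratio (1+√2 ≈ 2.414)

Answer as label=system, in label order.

A = 2.15/1.30 ≈ 1.654 → 5:3 (1.667)
B = 8.29/3.45 ≈ 2.403 → silver ratio (2.414)
C = 4.60/3.07 ≈ 1.498 → 3:2 (1.500)
D = 4.77/3.84 ≈ 1.242 → 5:4 (1.250)

A=5:3, B=silver ratio, C=3:2, D=5:4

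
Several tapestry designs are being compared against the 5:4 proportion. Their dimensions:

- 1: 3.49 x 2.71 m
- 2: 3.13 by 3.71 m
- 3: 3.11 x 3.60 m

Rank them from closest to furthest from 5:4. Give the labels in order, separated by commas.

1: 3.49/2.71 ≈ 1.288 → |1.288 − 1.250| = 0.038
2: 3.71/3.13 ≈ 1.185 → |1.185 − 1.250| = 0.065
3: 3.60/3.11 ≈ 1.158 → |1.158 − 1.250| = 0.092

1, 2, 3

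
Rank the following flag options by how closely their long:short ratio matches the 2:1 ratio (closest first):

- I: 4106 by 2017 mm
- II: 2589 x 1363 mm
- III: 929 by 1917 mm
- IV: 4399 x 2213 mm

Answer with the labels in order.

Ratios: I = 4106 / 2017 ≈ 2.036; II = 2589 / 1363 ≈ 1.899; III = 1917 / 929 ≈ 2.064; IV = 4399 / 2213 ≈ 1.988.
|Δ from 2.000|: I 0.036; II 0.101; III 0.064; IV 0.012.

IV, I, III, II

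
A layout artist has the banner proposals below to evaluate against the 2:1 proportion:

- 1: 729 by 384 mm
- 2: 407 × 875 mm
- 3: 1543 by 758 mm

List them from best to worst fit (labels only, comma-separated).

3, 1, 2

1: 729/384 ≈ 1.898 → |1.898 − 2.000| = 0.102
2: 875/407 ≈ 2.150 → |2.150 − 2.000| = 0.150
3: 1543/758 ≈ 2.036 → |2.036 − 2.000| = 0.036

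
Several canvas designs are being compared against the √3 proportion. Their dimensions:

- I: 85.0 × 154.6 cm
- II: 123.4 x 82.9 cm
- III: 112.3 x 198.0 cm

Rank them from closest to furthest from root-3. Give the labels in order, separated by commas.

III, I, II

I: 154.6/85.0 ≈ 1.819 → |1.819 − 1.732| = 0.087
II: 123.4/82.9 ≈ 1.489 → |1.489 − 1.732| = 0.243
III: 198.0/112.3 ≈ 1.763 → |1.763 − 1.732| = 0.031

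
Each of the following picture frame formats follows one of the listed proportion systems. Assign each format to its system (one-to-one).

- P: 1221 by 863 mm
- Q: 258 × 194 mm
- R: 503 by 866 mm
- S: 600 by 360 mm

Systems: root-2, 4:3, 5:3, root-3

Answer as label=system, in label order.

Ratios: P ≈ 1.415; Q ≈ 1.330; R ≈ 1.722; S ≈ 1.667.
Targets: root-2 ≈ 1.414; 4:3 ≈ 1.333; 5:3 ≈ 1.667; root-3 ≈ 1.732.

P=root-2, Q=4:3, R=root-3, S=5:3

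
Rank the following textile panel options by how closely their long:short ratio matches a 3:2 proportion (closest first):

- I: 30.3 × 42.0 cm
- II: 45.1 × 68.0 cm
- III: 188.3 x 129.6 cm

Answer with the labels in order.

I: 42.0/30.3 ≈ 1.386 → |1.386 − 1.500| = 0.114
II: 68.0/45.1 ≈ 1.508 → |1.508 − 1.500| = 0.008
III: 188.3/129.6 ≈ 1.453 → |1.453 − 1.500| = 0.047

II, III, I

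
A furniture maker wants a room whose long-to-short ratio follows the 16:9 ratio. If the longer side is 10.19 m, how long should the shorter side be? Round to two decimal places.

5.73 m

16:9 ≈ 1.77778.
Shorter side = 10.19 ÷ 1.77778 ≈ 5.7319 → 5.73 m.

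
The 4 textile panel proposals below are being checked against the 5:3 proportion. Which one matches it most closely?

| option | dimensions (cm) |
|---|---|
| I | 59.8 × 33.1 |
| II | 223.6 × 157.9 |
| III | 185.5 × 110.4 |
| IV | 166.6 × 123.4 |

III

Target 5:3 ≈ 1.667.
I: 1.807 (Δ0.140)  II: 1.416 (Δ0.251)  III: 1.680 (Δ0.013)  IV: 1.350 (Δ0.317)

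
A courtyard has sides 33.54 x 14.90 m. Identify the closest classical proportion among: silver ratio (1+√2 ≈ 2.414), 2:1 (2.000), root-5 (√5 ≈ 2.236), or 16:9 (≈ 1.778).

root-5

33.54/14.90 ≈ 2.251. Nearest candidates are root-5 (2.236, off by 0.015) and silver ratio (2.414, off by 0.163).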